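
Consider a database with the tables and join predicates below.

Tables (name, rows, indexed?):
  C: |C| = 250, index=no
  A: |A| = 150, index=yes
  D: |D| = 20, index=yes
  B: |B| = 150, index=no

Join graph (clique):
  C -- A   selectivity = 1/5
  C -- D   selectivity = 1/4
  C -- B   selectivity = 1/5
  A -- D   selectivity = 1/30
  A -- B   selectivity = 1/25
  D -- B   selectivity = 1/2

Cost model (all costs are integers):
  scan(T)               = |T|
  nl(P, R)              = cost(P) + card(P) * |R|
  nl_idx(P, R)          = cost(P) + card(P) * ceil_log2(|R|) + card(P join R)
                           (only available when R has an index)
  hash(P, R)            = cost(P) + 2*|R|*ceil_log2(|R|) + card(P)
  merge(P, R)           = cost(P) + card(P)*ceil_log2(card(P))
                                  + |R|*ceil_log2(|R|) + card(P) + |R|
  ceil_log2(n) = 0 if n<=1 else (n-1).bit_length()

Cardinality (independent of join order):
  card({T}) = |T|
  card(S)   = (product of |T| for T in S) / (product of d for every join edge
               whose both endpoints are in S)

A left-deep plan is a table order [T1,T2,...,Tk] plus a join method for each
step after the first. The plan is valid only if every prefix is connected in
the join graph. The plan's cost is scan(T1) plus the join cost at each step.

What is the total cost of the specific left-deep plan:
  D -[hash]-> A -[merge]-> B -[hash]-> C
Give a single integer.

8890

step 1: scan D: cost=20, card=20
step 2: join A via hash
    card(P join A) = 20*150/(30) = 100
    cost = 20 + 2*150*8 + 20 = 2440
step 3: join B via merge
    card(P join B) = 100*150/(25*2) = 300
    cost = 2440 + 100*7 + 150*8 + 100 + 150 = 4590
step 4: join C via hash
    card(P join C) = 300*250/(5*4*5) = 750
    cost = 4590 + 2*250*8 + 300 = 8890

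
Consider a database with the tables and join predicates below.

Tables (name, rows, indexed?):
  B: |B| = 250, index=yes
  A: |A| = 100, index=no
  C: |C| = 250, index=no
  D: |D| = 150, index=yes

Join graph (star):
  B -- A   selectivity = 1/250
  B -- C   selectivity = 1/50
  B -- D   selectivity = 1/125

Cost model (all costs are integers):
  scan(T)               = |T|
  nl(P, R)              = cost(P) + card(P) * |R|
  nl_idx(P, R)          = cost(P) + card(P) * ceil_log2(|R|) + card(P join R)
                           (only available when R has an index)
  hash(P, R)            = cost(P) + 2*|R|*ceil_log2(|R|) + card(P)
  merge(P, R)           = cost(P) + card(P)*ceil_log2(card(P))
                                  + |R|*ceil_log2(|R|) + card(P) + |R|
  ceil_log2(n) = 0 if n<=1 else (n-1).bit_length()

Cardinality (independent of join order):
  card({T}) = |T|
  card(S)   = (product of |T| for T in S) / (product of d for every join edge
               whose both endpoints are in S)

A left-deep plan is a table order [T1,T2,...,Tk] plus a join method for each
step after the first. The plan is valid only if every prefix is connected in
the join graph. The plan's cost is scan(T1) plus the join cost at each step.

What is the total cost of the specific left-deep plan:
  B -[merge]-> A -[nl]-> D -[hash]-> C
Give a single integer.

22420

step 1: scan B: cost=250, card=250
step 2: join A via merge
    card(P join A) = 250*100/(250) = 100
    cost = 250 + 250*8 + 100*7 + 250 + 100 = 3300
step 3: join D via nl
    card(P join D) = 100*150/(125) = 120
    cost = 3300 + 100*150 = 18300
step 4: join C via hash
    card(P join C) = 120*250/(50) = 600
    cost = 18300 + 2*250*8 + 120 = 22420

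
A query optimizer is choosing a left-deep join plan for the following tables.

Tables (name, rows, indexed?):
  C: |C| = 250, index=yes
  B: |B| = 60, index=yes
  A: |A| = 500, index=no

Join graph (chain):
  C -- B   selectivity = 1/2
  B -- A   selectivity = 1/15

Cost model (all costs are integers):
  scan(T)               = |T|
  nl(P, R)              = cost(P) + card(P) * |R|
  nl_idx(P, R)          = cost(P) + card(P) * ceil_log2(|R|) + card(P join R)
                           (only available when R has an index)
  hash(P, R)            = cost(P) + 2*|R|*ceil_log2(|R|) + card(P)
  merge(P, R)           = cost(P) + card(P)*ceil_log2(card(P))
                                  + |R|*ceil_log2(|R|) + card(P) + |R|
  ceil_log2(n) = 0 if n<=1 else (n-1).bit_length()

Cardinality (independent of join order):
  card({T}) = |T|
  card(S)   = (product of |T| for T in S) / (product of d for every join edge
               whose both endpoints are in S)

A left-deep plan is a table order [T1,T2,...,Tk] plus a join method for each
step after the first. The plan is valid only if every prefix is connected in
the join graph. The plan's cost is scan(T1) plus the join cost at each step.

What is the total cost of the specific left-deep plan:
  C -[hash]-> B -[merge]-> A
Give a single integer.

step 1: scan C: cost=250, card=250
step 2: join B via hash
    card(P join B) = 250*60/(2) = 7500
    cost = 250 + 2*60*6 + 250 = 1220
step 3: join A via merge
    card(P join A) = 7500*500/(15) = 250000
    cost = 1220 + 7500*13 + 500*9 + 7500 + 500 = 111220

111220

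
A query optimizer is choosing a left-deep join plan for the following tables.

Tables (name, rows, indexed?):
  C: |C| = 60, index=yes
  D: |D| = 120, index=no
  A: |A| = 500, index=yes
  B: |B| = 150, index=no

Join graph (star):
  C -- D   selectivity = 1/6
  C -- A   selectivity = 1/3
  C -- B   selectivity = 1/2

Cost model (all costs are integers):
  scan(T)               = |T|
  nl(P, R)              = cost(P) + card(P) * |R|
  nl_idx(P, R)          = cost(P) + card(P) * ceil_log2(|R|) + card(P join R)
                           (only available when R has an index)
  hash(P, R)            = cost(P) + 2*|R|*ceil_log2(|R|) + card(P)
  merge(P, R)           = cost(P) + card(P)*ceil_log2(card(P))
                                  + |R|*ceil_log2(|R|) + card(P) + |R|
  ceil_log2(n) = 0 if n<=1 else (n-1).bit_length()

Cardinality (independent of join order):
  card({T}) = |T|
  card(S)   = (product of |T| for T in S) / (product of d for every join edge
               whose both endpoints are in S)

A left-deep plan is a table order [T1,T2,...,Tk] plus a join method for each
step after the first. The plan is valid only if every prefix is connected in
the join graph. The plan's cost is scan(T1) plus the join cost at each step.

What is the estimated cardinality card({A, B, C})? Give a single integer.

Tables in S: A(500), B(150), C(60)
Edges inside S: C-A(d=3), C-B(d=2)
numerator = 500 * 150 * 60 = 4500000
denominator = 3 * 2 = 6
card(S) = 4500000 / 6 = 750000

750000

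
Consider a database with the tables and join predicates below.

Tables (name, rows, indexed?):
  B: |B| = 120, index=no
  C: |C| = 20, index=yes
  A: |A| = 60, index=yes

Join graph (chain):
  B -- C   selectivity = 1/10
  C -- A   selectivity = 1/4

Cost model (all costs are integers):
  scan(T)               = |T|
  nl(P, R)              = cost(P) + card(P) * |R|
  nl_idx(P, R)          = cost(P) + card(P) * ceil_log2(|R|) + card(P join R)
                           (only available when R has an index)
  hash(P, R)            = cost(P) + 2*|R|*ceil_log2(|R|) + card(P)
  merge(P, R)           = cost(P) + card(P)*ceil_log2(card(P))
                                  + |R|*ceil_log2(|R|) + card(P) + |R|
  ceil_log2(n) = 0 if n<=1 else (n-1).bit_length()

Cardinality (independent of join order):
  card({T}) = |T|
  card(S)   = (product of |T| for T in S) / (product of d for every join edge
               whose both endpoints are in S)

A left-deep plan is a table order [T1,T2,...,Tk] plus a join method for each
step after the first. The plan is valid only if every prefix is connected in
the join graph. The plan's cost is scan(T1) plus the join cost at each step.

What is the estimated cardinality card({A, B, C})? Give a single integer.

3600

Tables in S: A(60), B(120), C(20)
Edges inside S: B-C(d=10), C-A(d=4)
numerator = 60 * 120 * 20 = 144000
denominator = 10 * 4 = 40
card(S) = 144000 / 40 = 3600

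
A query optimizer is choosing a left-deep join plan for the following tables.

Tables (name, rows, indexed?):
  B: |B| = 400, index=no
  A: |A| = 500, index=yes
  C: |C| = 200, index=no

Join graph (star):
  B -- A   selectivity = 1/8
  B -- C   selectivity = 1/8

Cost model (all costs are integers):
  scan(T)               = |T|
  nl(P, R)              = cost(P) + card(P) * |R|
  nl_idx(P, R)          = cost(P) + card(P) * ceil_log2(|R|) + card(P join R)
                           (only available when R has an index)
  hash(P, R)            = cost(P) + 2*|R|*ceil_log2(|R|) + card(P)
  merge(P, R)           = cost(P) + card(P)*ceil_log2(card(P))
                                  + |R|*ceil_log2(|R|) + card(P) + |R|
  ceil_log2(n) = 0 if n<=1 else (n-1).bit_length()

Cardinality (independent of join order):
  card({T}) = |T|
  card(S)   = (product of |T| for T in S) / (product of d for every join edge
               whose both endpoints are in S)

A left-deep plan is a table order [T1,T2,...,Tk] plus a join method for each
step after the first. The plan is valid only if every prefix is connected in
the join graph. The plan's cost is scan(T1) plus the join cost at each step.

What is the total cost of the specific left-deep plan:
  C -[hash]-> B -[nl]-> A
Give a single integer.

5007600

step 1: scan C: cost=200, card=200
step 2: join B via hash
    card(P join B) = 200*400/(8) = 10000
    cost = 200 + 2*400*9 + 200 = 7600
step 3: join A via nl
    card(P join A) = 10000*500/(8) = 625000
    cost = 7600 + 10000*500 = 5007600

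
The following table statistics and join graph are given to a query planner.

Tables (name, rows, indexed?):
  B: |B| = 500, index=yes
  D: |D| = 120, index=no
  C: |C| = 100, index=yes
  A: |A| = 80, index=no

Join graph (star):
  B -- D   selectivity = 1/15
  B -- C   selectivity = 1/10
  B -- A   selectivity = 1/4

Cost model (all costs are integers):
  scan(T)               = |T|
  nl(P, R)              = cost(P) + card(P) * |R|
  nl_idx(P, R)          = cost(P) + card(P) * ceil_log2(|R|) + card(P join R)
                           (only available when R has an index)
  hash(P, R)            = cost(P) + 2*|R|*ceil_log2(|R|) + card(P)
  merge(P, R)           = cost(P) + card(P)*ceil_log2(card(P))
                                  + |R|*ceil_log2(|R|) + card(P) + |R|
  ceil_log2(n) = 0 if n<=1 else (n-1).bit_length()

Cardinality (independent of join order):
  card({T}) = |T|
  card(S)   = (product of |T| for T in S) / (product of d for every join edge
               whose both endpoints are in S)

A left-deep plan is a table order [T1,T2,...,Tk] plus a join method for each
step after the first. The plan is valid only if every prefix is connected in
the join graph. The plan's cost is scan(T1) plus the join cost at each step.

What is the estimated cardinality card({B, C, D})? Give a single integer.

Tables in S: B(500), C(100), D(120)
Edges inside S: B-D(d=15), B-C(d=10)
numerator = 500 * 100 * 120 = 6000000
denominator = 15 * 10 = 150
card(S) = 6000000 / 150 = 40000

40000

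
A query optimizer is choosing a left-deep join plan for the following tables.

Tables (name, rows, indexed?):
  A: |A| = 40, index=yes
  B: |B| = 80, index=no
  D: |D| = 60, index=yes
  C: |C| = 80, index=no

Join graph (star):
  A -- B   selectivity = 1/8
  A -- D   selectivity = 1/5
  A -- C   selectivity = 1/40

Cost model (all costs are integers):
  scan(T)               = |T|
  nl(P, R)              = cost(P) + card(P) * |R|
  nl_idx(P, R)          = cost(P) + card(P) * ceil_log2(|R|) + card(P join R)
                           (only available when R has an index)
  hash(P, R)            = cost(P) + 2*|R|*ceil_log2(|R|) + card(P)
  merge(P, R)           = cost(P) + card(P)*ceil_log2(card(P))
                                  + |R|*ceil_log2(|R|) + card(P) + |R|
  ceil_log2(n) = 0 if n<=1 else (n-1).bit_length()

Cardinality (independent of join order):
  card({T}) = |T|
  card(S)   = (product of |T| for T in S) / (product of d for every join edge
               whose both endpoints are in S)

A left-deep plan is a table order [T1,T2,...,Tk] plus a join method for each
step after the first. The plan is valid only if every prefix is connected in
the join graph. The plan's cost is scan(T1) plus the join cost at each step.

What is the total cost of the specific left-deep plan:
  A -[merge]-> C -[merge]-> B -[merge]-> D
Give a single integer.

step 1: scan A: cost=40, card=40
step 2: join C via merge
    card(P join C) = 40*80/(40) = 80
    cost = 40 + 40*6 + 80*7 + 40 + 80 = 960
step 3: join B via merge
    card(P join B) = 80*80/(8) = 800
    cost = 960 + 80*7 + 80*7 + 80 + 80 = 2240
step 4: join D via merge
    card(P join D) = 800*60/(5) = 9600
    cost = 2240 + 800*10 + 60*6 + 800 + 60 = 11460

11460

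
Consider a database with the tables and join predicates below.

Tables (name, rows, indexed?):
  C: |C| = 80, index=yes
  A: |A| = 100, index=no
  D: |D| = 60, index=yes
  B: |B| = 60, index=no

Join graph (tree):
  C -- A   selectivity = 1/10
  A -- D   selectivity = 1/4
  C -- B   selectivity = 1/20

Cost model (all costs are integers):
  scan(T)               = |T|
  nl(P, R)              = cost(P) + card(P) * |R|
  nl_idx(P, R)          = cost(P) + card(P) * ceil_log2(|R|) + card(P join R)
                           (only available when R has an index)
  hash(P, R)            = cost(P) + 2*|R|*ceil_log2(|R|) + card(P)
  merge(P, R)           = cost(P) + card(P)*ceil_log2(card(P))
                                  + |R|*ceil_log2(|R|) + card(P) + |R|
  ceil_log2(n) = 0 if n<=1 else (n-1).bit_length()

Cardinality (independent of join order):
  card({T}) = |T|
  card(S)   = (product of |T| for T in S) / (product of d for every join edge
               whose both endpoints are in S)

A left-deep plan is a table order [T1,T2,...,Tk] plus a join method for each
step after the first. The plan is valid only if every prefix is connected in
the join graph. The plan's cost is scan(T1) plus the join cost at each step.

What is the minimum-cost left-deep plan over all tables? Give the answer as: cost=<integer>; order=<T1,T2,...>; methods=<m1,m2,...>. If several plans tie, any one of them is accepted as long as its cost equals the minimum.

cost=5480; order=B,C,A,D; methods=nl_idx,hash,hash

Selinger DP (subsets sized 1..n):
  {C}: scan cost=80, card=80
  {A}: scan cost=100, card=100
  {D}: scan cost=60, card=60
  {B}: scan cost=60, card=60
  {AC}: card=800; try (C,hash)→1320, (A,merge)→1520, (C,merge)→1540, (A,hash)→1560, (C,nl_idx)→1600, (A,nl)→8080 …(+1); best=1320 via (C,hash)
  {BC}: card=240; try (C,nl_idx)→720, (B,hash)→880, (C,merge)→1120, (B,merge)→1140, (C,hash)→1240, (C,nl)→4860 …(+1); best=720 via (C,nl_idx)
  {AD}: card=1500; try (D,hash)→920, (A,merge)→1280, (D,merge)→1320, (A,hash)→1520, (D,nl_idx)→2200, (A,nl)→6060 …(+1); best=920 via (D,hash)
  {ACD}: card=12000; try (D,hash)→2840, (C,hash)→3540, (D,merge)→10540, (D,nl_idx)→18120, (C,merge)→19560, (C,nl_idx)→23420 …(+2); best=2840 via (D,hash)
  {ABC}: card=2400; try (A,hash)→2360, (B,hash)→2840, (A,merge)→3680, (B,merge)→10540, (A,nl)→24720, (B,nl)→49320; best=2360 via (A,hash)
  {ABCD}: card=36000; try (D,hash)→5480, (B,hash)→15560, (D,merge)→33980, (D,nl_idx)→52760, (D,nl)→146360, (B,merge)→183260 …(+1); best=5480 via (D,hash)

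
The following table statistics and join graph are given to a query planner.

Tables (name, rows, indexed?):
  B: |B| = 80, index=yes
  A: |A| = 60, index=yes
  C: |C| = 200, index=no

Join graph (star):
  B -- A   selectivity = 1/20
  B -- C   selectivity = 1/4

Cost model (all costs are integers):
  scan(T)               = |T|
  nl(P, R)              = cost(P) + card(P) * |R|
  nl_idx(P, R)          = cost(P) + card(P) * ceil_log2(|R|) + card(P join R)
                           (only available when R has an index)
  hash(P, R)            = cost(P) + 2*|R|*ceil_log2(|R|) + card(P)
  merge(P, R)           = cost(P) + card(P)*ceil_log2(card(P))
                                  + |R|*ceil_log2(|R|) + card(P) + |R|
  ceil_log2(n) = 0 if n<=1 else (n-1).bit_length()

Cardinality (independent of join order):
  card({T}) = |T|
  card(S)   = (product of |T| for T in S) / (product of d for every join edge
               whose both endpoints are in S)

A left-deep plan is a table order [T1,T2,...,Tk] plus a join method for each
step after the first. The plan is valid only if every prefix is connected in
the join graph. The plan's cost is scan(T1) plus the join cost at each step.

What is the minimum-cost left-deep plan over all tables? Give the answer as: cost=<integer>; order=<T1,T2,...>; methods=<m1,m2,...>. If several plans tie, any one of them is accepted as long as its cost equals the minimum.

Selinger DP (subsets sized 1..n):
  {B}: scan cost=80, card=80
  {A}: scan cost=60, card=60
  {C}: scan cost=200, card=200
  {AB}: card=240; try (B,nl_idx)→720, (A,nl_idx)→800, (A,hash)→880, (B,merge)→1120, (A,merge)→1140, (B,hash)→1240 …(+2); best=720 via (B,nl_idx)
  {BC}: card=4000; try (B,hash)→1520, (C,merge)→2520, (B,merge)→2640, (C,hash)→3360, (B,nl_idx)→5600, (C,nl)→16080 …(+1); best=1520 via (B,hash)
  {ABC}: card=12000; try (C,hash)→4160, (C,merge)→4680, (A,hash)→6240, (A,nl_idx)→37520, (C,nl)→48720, (A,merge)→53940 …(+1); best=4160 via (C,hash)

cost=4160; order=A,B,C; methods=nl_idx,hash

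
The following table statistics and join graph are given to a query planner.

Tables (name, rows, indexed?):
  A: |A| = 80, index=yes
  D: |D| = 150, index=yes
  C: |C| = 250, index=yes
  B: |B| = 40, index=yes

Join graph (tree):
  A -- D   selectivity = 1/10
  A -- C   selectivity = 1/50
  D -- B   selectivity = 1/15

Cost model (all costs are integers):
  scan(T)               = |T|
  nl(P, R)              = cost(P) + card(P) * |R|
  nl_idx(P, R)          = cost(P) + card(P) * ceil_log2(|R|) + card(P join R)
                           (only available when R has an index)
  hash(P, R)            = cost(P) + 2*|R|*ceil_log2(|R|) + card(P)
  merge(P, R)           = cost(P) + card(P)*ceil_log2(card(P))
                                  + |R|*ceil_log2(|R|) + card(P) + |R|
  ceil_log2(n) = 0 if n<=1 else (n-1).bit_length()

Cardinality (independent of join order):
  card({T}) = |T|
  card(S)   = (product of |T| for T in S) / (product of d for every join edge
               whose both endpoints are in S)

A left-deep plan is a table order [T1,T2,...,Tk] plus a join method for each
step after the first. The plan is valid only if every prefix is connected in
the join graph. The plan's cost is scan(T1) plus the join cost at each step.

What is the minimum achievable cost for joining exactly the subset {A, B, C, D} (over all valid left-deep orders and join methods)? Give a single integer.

9480

Selinger DP over subsets of {A,B,C,D}:
  {A}: scan cost=80, card=80
  {D}: scan cost=150, card=150
  {C}: scan cost=250, card=250
  {B}: scan cost=40, card=40
  {AD}: card=1200; try (A,hash)→1420, (D,nl_idx)→1920, (D,merge)→2070, (A,merge)→2140, (A,nl_idx)→2400, (D,hash)→2560 …(+2); best=1420 via (A,hash)
  {AC}: card=400; try (C,nl_idx)→1120, (A,hash)→1620, (A,nl_idx)→2400, (C,merge)→2970, (A,merge)→3140, (C,hash)→4160 …(+2); best=1120 via (C,nl_idx)
  {BD}: card=400; try (D,nl_idx)→760, (B,hash)→780, (B,nl_idx)→1450, (D,merge)→1670, (B,merge)→1780, (D,hash)→2480 …(+2); best=760 via (D,nl_idx)
  {ACD}: card=6000; try (D,hash)→3920, (D,merge)→6470, (C,hash)→6620, (D,nl_idx)→10320, (C,nl_idx)→17020, (C,merge)→18070 …(+2); best=3920 via (D,hash)
  {ABD}: card=3200; try (A,hash)→2280, (B,hash)→3100, (A,merge)→5400, (A,nl_idx)→6760, (B,nl_idx)→11820, (B,merge)→16100 …(+2); best=2280 via (A,hash)
  {ABCD}: card=16000; try (C,hash)→9480, (B,hash)→10400, (C,nl_idx)→43880, (C,merge)→46130, (B,nl_idx)→55920, (B,merge)→88200 …(+2); best=9480 via (C,hash)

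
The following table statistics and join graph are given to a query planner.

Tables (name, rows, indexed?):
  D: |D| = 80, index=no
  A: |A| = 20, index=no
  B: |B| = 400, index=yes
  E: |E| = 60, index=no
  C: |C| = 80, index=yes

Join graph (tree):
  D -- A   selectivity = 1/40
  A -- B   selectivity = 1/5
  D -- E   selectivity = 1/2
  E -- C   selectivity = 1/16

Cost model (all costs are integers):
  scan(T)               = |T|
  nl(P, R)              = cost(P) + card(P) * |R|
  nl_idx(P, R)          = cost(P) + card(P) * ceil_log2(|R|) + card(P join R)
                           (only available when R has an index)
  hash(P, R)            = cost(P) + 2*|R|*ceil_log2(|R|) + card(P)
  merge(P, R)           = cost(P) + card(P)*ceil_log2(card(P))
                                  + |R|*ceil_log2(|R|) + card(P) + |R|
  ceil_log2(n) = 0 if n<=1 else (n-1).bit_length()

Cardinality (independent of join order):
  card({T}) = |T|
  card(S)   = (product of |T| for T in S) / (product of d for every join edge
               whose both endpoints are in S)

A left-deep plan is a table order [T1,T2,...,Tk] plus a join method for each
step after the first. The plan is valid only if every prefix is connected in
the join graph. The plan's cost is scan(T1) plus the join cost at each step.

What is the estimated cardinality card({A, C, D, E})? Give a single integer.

6000

Tables in S: A(20), C(80), D(80), E(60)
Edges inside S: D-A(d=40), D-E(d=2), E-C(d=16)
numerator = 20 * 80 * 80 * 60 = 7680000
denominator = 40 * 2 * 16 = 1280
card(S) = 7680000 / 1280 = 6000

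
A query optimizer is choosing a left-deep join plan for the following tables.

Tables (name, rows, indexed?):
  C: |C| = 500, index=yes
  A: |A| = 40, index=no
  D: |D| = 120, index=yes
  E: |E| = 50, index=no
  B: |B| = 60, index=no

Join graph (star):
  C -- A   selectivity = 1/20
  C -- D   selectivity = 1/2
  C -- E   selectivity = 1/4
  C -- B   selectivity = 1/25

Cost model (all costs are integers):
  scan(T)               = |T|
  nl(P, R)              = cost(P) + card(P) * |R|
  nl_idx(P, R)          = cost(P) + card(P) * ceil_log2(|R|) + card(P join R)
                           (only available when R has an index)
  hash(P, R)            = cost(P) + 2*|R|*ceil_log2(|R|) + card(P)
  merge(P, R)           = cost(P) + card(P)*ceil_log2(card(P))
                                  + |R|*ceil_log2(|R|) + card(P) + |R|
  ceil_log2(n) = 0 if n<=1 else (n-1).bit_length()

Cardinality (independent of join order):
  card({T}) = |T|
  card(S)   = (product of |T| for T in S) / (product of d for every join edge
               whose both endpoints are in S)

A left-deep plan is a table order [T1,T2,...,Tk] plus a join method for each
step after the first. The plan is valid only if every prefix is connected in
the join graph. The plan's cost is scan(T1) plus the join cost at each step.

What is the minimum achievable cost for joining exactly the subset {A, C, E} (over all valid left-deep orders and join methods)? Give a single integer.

Selinger DP over subsets of {A,C,E}:
  {C}: scan cost=500, card=500
  {A}: scan cost=40, card=40
  {E}: scan cost=50, card=50
  {AC}: card=1000; try (C,nl_idx)→1400, (A,hash)→1480, (C,merge)→5320, (A,merge)→5780, (C,hash)→9080, (C,nl)→20040 …(+1); best=1400 via (C,nl_idx)
  {CE}: card=6250; try (E,hash)→1600, (C,merge)→5400, (E,merge)→5850, (C,nl_idx)→6750, (C,hash)→9100, (C,nl)→25050 …(+1); best=1600 via (E,hash)
  {ACE}: card=12500; try (E,hash)→3000, (A,hash)→8330, (E,merge)→12750, (E,nl)→51400, (A,merge)→89380, (A,nl)→251600; best=3000 via (E,hash)

3000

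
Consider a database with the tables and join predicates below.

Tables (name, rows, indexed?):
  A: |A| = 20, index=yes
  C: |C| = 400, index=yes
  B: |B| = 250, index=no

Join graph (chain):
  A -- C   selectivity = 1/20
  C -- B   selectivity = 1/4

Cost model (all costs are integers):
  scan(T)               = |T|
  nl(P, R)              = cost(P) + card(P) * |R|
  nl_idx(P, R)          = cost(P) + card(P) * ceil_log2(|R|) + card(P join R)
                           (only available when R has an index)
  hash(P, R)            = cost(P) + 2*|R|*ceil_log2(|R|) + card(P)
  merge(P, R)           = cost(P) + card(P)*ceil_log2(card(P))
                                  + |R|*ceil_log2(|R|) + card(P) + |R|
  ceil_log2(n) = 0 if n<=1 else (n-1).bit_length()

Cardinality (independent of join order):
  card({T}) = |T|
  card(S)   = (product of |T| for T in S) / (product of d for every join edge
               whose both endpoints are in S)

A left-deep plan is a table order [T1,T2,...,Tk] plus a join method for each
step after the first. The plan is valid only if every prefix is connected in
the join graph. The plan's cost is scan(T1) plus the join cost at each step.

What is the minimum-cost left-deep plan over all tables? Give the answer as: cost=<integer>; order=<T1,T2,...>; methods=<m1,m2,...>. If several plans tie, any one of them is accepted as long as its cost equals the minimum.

Selinger DP (subsets sized 1..n):
  {A}: scan cost=20, card=20
  {C}: scan cost=400, card=400
  {B}: scan cost=250, card=250
  {AC}: card=400; try (C,nl_idx)→600, (A,hash)→1000, (A,nl_idx)→2800, (C,merge)→4140, (A,merge)→4520, (C,hash)→7240 …(+2); best=600 via (C,nl_idx)
  {BC}: card=25000; try (B,hash)→4800, (C,merge)→6500, (B,merge)→6650, (C,hash)→7700, (C,nl_idx)→27500, (C,nl)→100250 …(+1); best=4800 via (B,hash)
  {ABC}: card=25000; try (B,hash)→5000, (B,merge)→6850, (A,hash)→30000, (B,nl)→100600, (A,nl_idx)→154800, (A,merge)→404920 …(+1); best=5000 via (B,hash)

cost=5000; order=A,C,B; methods=nl_idx,hash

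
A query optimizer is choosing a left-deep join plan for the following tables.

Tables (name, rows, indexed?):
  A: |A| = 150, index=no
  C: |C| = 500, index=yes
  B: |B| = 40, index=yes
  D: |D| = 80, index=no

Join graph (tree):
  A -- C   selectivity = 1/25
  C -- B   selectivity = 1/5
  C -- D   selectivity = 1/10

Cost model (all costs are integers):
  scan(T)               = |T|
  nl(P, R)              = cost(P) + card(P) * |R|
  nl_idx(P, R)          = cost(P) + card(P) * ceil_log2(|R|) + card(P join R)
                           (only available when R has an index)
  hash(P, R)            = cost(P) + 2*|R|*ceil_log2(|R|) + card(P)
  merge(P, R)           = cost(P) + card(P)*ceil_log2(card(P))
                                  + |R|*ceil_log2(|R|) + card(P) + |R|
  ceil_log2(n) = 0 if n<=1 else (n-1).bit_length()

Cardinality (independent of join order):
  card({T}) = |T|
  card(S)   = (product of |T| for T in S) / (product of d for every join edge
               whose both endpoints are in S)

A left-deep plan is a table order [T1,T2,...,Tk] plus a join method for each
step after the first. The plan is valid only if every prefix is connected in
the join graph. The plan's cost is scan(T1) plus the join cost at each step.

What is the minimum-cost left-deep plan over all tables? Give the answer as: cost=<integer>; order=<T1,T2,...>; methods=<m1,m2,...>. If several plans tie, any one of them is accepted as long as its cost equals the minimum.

cost=32000; order=C,A,B,D; methods=hash,hash,hash

Selinger DP (subsets sized 1..n):
  {A}: scan cost=150, card=150
  {C}: scan cost=500, card=500
  {B}: scan cost=40, card=40
  {D}: scan cost=80, card=80
  {AC}: card=3000; try (A,hash)→3400, (C,nl_idx)→4500, (C,merge)→6500, (A,merge)→6850, (C,hash)→9300, (C,nl)→75150 …(+1); best=3400 via (A,hash)
  {BC}: card=4000; try (B,hash)→1480, (C,nl_idx)→4400, (C,merge)→5320, (B,merge)→5780, (B,nl_idx)→7500, (C,hash)→9080 …(+2); best=1480 via (B,hash)
  {CD}: card=4000; try (D,hash)→2120, (C,nl_idx)→4800, (C,merge)→5720, (D,merge)→6140, (C,hash)→9160, (C,nl)→40080 …(+1); best=2120 via (D,hash)
  {ABC}: card=24000; try (B,hash)→6880, (A,hash)→7880, (B,merge)→42680, (B,nl_idx)→45400, (A,merge)→54830, (B,nl)→123400 …(+1); best=6880 via (B,hash)
  {ACD}: card=24000; try (D,hash)→7520, (A,hash)→8520, (D,merge)→43040, (A,merge)→55470, (D,nl)→243400, (A,nl)→602120; best=7520 via (D,hash)
  {BCD}: card=32000; try (D,hash)→6600, (B,hash)→6600, (D,merge)→54120, (B,merge)→54400, (B,nl_idx)→58120, (B,nl)→162120 …(+1); best=6600 via (D,hash)
  {ABCD}: card=192000; try (D,hash)→32000, (B,hash)→32000, (A,hash)→41000, (B,nl_idx)→343520, (D,merge)→391520, (B,merge)→391800 …(+4); best=32000 via (D,hash)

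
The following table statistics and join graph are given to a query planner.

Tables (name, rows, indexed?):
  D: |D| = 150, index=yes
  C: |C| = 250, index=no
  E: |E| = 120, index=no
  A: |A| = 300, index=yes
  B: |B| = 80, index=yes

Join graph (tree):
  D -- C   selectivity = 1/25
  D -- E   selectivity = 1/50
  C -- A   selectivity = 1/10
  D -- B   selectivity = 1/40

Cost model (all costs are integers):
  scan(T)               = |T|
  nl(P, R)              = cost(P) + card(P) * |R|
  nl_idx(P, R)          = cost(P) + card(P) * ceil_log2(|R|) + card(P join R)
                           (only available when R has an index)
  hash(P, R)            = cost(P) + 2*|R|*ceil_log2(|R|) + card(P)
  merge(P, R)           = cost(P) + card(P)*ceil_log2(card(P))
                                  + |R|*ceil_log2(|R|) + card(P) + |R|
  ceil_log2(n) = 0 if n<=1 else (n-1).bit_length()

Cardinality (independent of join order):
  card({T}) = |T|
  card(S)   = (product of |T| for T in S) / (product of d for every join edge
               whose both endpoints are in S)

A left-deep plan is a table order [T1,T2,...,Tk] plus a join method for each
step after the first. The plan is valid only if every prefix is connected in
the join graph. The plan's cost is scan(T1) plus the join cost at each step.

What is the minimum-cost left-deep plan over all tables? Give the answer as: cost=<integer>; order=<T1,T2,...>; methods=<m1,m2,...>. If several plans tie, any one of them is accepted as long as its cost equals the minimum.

Selinger DP (subsets sized 1..n):
  {D}: scan cost=150, card=150
  {C}: scan cost=250, card=250
  {E}: scan cost=120, card=120
  {A}: scan cost=300, card=300
  {B}: scan cost=80, card=80
  {CD}: card=1500; try (D,hash)→2900, (D,nl_idx)→3750, (C,merge)→3750, (D,merge)→3850, (C,hash)→4300, (C,nl)→37650 …(+1); best=2900 via (D,hash)
  {DE}: card=360; try (D,nl_idx)→1440, (E,hash)→1980, (D,merge)→2430, (E,merge)→2460, (D,hash)→2640, (D,nl)→18120 …(+1); best=1440 via (D,nl_idx)
  {BD}: card=300; try (D,nl_idx)→1020, (B,hash)→1420, (B,nl_idx)→1500, (D,merge)→2070, (B,merge)→2140, (D,hash)→2560 …(+2); best=1020 via (D,nl_idx)
  {AC}: card=7500; try (C,hash)→4600, (A,merge)→5500, (C,merge)→5550, (A,hash)→5900, (A,nl_idx)→10000, (A,nl)→75250 …(+1); best=4600 via (C,hash)
  {CDE}: card=3600; try (C,hash)→5800, (E,hash)→6080, (C,merge)→7290, (E,merge)→21860, (C,nl)→91440, (E,nl)→182900; best=5800 via (C,hash)
  {ACD}: card=45000; try (A,hash)→9800, (D,hash)→14500, (A,merge)→23900, (A,nl_idx)→61400, (D,nl_idx)→109600, (D,merge)→110950 …(+2); best=9800 via (A,hash)
  {BCD}: card=3000; try (C,hash)→5320, (B,hash)→5520, (C,merge)→6270, (B,nl_idx)→16400, (B,merge)→21540, (C,nl)→76020 …(+1); best=5320 via (C,hash)
  {BDE}: card=720; try (B,hash)→2920, (E,hash)→3000, (B,nl_idx)→4680, (E,merge)→4980, (B,merge)→5680, (B,nl)→30240 …(+1); best=2920 via (B,hash)
  {ACDE}: card=108000; try (A,hash)→14800, (A,merge)→55600, (E,hash)→56480, (A,nl_idx)→146200, (E,merge)→775760, (A,nl)→1085800 …(+1); best=14800 via (A,hash)
  {BCDE}: card=7200; try (C,hash)→7640, (E,hash)→10000, (B,hash)→10520, (C,merge)→13090, (B,nl_idx)→38200, (E,merge)→45280 …(+4); best=7640 via (C,hash)
  {ABCD}: card=90000; try (A,hash)→13720, (A,merge)→47320, (B,hash)→55920, (A,nl_idx)→122320, (B,nl_idx)→414800, (B,merge)→775440 …(+2); best=13720 via (A,hash)
  {ABCDE}: card=216000; try (A,hash)→20240, (E,hash)→105400, (A,merge)→111440, (B,hash)→123920, (A,nl_idx)→288440, (B,nl_idx)→986800 …(+5); best=20240 via (A,hash)

cost=20240; order=E,D,B,C,A; methods=nl_idx,hash,hash,hash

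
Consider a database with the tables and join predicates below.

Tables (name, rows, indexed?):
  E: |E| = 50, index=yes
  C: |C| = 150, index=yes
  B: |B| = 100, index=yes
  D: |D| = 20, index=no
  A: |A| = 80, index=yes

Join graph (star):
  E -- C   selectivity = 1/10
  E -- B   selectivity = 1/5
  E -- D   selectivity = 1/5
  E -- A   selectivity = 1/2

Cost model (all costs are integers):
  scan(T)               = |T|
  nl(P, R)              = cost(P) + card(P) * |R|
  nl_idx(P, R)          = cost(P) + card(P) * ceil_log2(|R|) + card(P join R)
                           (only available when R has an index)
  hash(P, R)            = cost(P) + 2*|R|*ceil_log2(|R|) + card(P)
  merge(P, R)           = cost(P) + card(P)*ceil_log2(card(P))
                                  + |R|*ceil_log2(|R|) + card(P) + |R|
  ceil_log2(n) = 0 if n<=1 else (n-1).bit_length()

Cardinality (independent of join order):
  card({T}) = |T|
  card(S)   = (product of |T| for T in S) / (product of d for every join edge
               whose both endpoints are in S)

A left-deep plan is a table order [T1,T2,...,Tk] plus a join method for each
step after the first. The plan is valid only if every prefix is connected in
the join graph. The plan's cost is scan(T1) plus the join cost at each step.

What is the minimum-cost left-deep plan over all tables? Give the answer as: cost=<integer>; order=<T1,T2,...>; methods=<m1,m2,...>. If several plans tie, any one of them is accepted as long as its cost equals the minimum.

Selinger DP (subsets sized 1..n):
  {E}: scan cost=50, card=50
  {C}: scan cost=150, card=150
  {B}: scan cost=100, card=100
  {D}: scan cost=20, card=20
  {A}: scan cost=80, card=80
  {CE}: card=750; try (E,hash)→900, (C,nl_idx)→1200, (C,merge)→1750, (E,nl_idx)→1800, (E,merge)→1850, (C,hash)→2500 …(+2); best=900 via (E,hash)
  {BE}: card=1000; try (E,hash)→800, (B,merge)→1200, (E,merge)→1250, (B,nl_idx)→1400, (B,hash)→1500, (E,nl_idx)→1700 …(+2); best=800 via (E,hash)
  {DE}: card=200; try (D,hash)→300, (E,nl_idx)→340, (E,merge)→490, (D,merge)→520, (E,hash)→640, (E,nl)→1020 …(+1); best=300 via (D,hash)
  {AE}: card=2000; try (E,hash)→760, (A,merge)→1040, (E,merge)→1070, (A,hash)→1220, (A,nl_idx)→2400, (E,nl_idx)→2560 …(+2); best=760 via (E,hash)
  {BCE}: card=15000; try (B,hash)→3050, (C,hash)→4200, (B,merge)→9950, (C,merge)→13150, (B,nl_idx)→21150, (C,nl_idx)→23800 …(+2); best=3050 via (B,hash)
  {CDE}: card=3000; try (D,hash)→1850, (C,hash)→2900, (C,merge)→3450, (C,nl_idx)→4900, (D,merge)→9270, (D,nl)→15900 …(+1); best=1850 via (D,hash)
  {ACE}: card=30000; try (A,hash)→2770, (C,hash)→5160, (A,merge)→9790, (C,merge)→26110, (A,nl_idx)→36150, (C,nl_idx)→46760 …(+2); best=2770 via (A,hash)
  {BDE}: card=4000; try (B,hash)→1900, (D,hash)→2000, (B,merge)→2900, (B,nl_idx)→5700, (D,merge)→11920, (B,nl)→20300 …(+1); best=1900 via (B,hash)
  {ABE}: card=40000; try (A,hash)→2920, (B,hash)→4160, (A,merge)→12440, (B,merge)→25560, (A,nl_idx)→47800, (B,nl_idx)→54760 …(+2); best=2920 via (A,hash)
  {ADE}: card=8000; try (A,hash)→1620, (A,merge)→2740, (D,hash)→2960, (A,nl_idx)→9700, (A,nl)→16300, (D,merge)→24880 …(+1); best=1620 via (A,hash)
  {BCDE}: card=60000; try (B,hash)→6250, (C,hash)→8300, (D,hash)→18250, (B,merge)→41650, (C,merge)→55250, (B,nl_idx)→82850 …(+5); best=6250 via (B,hash)
  {ABCE}: card=600000; try (A,hash)→19170, (B,hash)→34170, (C,hash)→45320, (A,merge)→228690, (B,merge)→483570, (C,merge)→684270 …(+6); best=19170 via (A,hash)
  {ACDE}: card=120000; try (A,hash)→5970, (C,hash)→12020, (D,hash)→32970, (A,merge)→41490, (C,merge)→114970, (A,nl_idx)→142850 …(+5); best=5970 via (A,hash)
  {ABDE}: card=160000; try (A,hash)→7020, (B,hash)→11020, (D,hash)→43120, (A,merge)→54540, (B,merge)→114420, (A,nl_idx)→189900 …(+5); best=7020 via (A,hash)
  {ABCDE}: card=2400000; try (A,hash)→67370, (B,hash)→127370, (C,hash)→169420, (D,hash)→619370, (A,merge)→1026890, (B,merge)→2166770 …(+9); best=67370 via (A,hash)

cost=67370; order=C,E,D,B,A; methods=hash,hash,hash,hash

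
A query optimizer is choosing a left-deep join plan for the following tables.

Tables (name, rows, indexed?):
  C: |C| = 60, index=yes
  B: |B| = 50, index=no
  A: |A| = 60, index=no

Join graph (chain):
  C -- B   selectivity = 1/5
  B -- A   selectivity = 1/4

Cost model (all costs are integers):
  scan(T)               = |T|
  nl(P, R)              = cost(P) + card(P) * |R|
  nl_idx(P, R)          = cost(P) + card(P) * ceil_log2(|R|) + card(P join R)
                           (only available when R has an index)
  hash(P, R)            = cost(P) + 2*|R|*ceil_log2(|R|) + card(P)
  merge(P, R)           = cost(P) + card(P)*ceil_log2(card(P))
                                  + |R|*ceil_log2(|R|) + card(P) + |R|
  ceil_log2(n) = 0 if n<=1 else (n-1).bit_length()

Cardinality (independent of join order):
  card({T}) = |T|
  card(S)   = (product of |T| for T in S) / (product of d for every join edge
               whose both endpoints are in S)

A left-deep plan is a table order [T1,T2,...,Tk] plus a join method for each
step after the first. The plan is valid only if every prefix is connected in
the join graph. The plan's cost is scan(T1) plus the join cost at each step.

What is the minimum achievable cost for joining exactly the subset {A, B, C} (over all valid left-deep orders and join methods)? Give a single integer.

2040

Selinger DP over subsets of {A,B,C}:
  {C}: scan cost=60, card=60
  {B}: scan cost=50, card=50
  {A}: scan cost=60, card=60
  {BC}: card=600; try (B,hash)→720, (C,hash)→820, (C,merge)→820, (B,merge)→830, (C,nl_idx)→950, (C,nl)→3050 …(+1); best=720 via (B,hash)
  {AB}: card=750; try (B,hash)→720, (A,hash)→820, (A,merge)→820, (B,merge)→830, (A,nl)→3050, (B,nl)→3060; best=720 via (B,hash)
  {ABC}: card=9000; try (A,hash)→2040, (C,hash)→2190, (A,merge)→7740, (C,merge)→9390, (C,nl_idx)→14220, (A,nl)→36720 …(+1); best=2040 via (A,hash)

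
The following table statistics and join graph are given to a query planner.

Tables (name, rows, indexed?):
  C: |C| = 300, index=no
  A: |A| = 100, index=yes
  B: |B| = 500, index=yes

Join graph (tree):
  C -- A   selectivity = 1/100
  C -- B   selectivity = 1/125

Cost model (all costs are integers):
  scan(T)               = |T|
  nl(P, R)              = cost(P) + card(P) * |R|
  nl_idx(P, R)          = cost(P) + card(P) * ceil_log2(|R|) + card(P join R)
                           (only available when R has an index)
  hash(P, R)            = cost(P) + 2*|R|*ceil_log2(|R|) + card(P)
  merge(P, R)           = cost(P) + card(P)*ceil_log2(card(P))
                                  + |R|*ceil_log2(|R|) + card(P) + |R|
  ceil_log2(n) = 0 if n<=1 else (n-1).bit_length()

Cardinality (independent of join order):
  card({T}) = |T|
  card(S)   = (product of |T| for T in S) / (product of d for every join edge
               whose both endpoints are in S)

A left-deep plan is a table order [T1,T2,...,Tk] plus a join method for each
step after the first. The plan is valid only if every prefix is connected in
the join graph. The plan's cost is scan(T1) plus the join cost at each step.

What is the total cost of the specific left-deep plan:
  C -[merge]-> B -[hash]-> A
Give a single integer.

10900

step 1: scan C: cost=300, card=300
step 2: join B via merge
    card(P join B) = 300*500/(125) = 1200
    cost = 300 + 300*9 + 500*9 + 300 + 500 = 8300
step 3: join A via hash
    card(P join A) = 1200*100/(100) = 1200
    cost = 8300 + 2*100*7 + 1200 = 10900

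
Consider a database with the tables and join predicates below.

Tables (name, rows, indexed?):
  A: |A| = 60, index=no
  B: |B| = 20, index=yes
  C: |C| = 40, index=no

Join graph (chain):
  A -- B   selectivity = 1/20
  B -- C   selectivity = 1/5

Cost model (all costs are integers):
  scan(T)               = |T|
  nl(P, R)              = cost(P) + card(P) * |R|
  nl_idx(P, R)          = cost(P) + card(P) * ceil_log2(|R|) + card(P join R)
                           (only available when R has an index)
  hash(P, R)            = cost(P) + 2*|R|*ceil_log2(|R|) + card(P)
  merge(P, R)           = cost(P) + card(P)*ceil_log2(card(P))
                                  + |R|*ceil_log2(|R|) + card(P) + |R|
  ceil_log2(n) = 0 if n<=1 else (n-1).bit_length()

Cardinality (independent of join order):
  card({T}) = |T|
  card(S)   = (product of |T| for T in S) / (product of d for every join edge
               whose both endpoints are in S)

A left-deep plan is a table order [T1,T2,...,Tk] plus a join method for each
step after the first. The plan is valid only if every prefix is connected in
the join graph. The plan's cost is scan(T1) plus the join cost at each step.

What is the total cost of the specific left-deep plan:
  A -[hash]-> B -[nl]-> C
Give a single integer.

2720

step 1: scan A: cost=60, card=60
step 2: join B via hash
    card(P join B) = 60*20/(20) = 60
    cost = 60 + 2*20*5 + 60 = 320
step 3: join C via nl
    card(P join C) = 60*40/(5) = 480
    cost = 320 + 60*40 = 2720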